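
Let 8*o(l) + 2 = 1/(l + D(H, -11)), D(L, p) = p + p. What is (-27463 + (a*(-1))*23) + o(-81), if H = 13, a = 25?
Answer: -23103519/824 ≈ -28038.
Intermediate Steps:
D(L, p) = 2*p
o(l) = -¼ + 1/(8*(-22 + l)) (o(l) = -¼ + 1/(8*(l + 2*(-11))) = -¼ + 1/(8*(l - 22)) = -¼ + 1/(8*(-22 + l)))
(-27463 + (a*(-1))*23) + o(-81) = (-27463 + (25*(-1))*23) + (45 - 2*(-81))/(8*(-22 - 81)) = (-27463 - 25*23) + (⅛)*(45 + 162)/(-103) = (-27463 - 575) + (⅛)*(-1/103)*207 = -28038 - 207/824 = -23103519/824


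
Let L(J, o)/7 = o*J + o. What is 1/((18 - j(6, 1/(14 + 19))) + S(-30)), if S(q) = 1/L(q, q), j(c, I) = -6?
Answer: 6090/146161 ≈ 0.041666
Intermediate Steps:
L(J, o) = 7*o + 7*J*o (L(J, o) = 7*(o*J + o) = 7*(J*o + o) = 7*(o + J*o) = 7*o + 7*J*o)
S(q) = 1/(7*q*(1 + q))
1/((18 - j(6, 1/(14 + 19))) + S(-30)) = 1/((18 - 1*(-6)) + (1/7)/(-30*(1 - 30))) = 1/((18 + 6) + (1/7)*(-1/30)/(-29)) = 1/(24 + (1/7)*(-1/30)*(-1/29)) = 1/(24 + 1/6090) = 1/(146161/6090) = 6090/146161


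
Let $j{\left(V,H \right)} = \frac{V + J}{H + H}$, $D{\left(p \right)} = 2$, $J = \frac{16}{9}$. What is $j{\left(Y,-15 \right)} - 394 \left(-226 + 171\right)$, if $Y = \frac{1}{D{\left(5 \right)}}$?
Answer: $\frac{11701759}{540} \approx 21670.0$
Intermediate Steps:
$J = \frac{16}{9}$ ($J = 16 \cdot \frac{1}{9} = \frac{16}{9} \approx 1.7778$)
$Y = \frac{1}{2} \approx 0.5$
$j{\left(V,H \right)} = \frac{\frac{16}{9} + V}{2 H}$ ($j{\left(V,H \right)} = \frac{V + \frac{16}{9}}{H + H} = \frac{\frac{16}{9} + V}{2 H}$)
$j{\left(Y,-15 \right)} - 394 \left(-226 + 171\right) = \frac{16 + 9 \cdot \frac{1}{2}}{18 \left(-15\right)} - 394 \left(-226 + 171\right) = \frac{1}{18} \left(- \frac{1}{15}\right) \left(16 + \frac{9}{2}\right) - -21670 = \frac{1}{18} \left(- \frac{1}{15}\right) \frac{41}{2} + 21670 = - \frac{41}{540} + 21670 = \frac{11701759}{540}$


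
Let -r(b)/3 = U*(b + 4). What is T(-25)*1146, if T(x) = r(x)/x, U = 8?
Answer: -577584/25 ≈ -23103.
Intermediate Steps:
r(b) = -96 - 24*b (r(b) = -24*(b + 4) = -24*(4 + b) = -3*(32 + 8*b) = -96 - 24*b)
T(x) = (-96 - 24*x)/x
T(-25)*1146 = (-24 - 96/(-25))*1146 = (-24 - 96*(-1/25))*1146 = (-24 + 96/25)*1146 = -504/25*1146 = -577584/25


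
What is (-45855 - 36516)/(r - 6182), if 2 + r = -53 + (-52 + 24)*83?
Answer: 82371/8561 ≈ 9.6217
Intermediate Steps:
r = -2379 (r = -2 + (-53 + (-52 + 24)*83) = -2 + (-53 - 28*83) = -2 + (-53 - 2324) = -2 - 2377 = -2379)
(-45855 - 36516)/(r - 6182) = (-45855 - 36516)/(-2379 - 6182) = -82371/(-8561) = -82371*(-1/8561) = 82371/8561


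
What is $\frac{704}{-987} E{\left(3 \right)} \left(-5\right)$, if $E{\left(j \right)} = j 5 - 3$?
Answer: $\frac{14080}{329} \approx 42.796$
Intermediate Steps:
$E{\left(j \right)} = -3 + 5 j$ ($E{\left(j \right)} = 5 j - 3 = -3 + 5 j$)
$\frac{704}{-987} E{\left(3 \right)} \left(-5\right) = \frac{704}{-987} \left(-3 + 5 \cdot 3\right) \left(-5\right) = 704 \left(- \frac{1}{987}\right) \left(-3 + 15\right) \left(-5\right) = - \frac{704 \cdot 12 \left(-5\right)}{987} = \left(- \frac{704}{987}\right) \left(-60\right) = \frac{14080}{329}$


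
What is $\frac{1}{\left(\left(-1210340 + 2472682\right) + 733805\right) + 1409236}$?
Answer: $\frac{1}{3405383} \approx 2.9365 \cdot 10^{-7}$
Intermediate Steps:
$\frac{1}{\left(\left(-1210340 + 2472682\right) + 733805\right) + 1409236} = \frac{1}{\left(1262342 + 733805\right) + 1409236} = \frac{1}{1996147 + 1409236} = \frac{1}{3405383}$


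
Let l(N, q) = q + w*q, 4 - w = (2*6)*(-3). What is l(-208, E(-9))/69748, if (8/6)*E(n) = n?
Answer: -1107/278992 ≈ -0.0039679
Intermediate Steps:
E(n) = 3*n/4
w = 40 (w = 4 - 2*6*(-3) = 4 - 12*(-3) = 4 - 1*(-36) = 4 + 36 = 40)
l(N, q) = 41*q (l(N, q) = q + 40*q = 41*q)
l(-208, E(-9))/69748 = (41*((3/4)*(-9)))/69748 = (41*(-27/4))*(1/69748) = -1107/4*1/69748 = -1107/278992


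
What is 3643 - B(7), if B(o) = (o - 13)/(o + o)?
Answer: 25504/7 ≈ 3643.4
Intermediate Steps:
B(o) = (-13 + o)/(2*o) (B(o) = (-13 + o)/((2*o)) = (-13 + o)*(1/(2*o)) = (-13 + o)/(2*o))
3643 - B(7) = 3643 - (-13 + 7)/(2*7) = 3643 - (-6)/(2*7) = 3643 - 1*(-3/7) = 3643 + 3/7 = 25504/7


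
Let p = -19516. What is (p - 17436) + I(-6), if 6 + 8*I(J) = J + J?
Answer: -147817/4 ≈ -36954.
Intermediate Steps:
I(J) = -¾ + J/4 (I(J) = -¾ + (J + J)/8 = -¾ + (2*J)/8 = -¾ + J/4)
(p - 17436) + I(-6) = (-19516 - 17436) + (-¾ + (¼)*(-6)) = -36952 + (-¾ - 3/2) = -36952 - 9/4 = -147817/4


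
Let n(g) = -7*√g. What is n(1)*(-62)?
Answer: 434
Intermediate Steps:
n(1)*(-62) = -7*√1*(-62) = -7*1*(-62) = -7*(-62) = 434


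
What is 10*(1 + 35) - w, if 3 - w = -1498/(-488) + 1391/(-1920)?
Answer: 42086509/117120 ≈ 359.35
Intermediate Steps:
w = 76691/117120 (w = 3 - (-1498/(-488) + 1391/(-1920)) = 3 - (-1498*(-1/488) + 1391*(-1/1920)) = 3 - (749/244 - 1391/1920) = 3 - 1*274669/117120 = 3 - 274669/117120 = 76691/117120 ≈ 0.65481)
10*(1 + 35) - w = 10*(1 + 35) - 1*76691/117120 = 10*36 - 76691/117120 = 360 - 76691/117120 = 42086509/117120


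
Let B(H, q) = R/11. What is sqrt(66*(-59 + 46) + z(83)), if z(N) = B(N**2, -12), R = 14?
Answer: 4*I*sqrt(6479)/11 ≈ 29.27*I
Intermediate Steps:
B(H, q) = 14/11
z(N) = 14/11
sqrt(66*(-59 + 46) + z(83)) = sqrt(66*(-59 + 46) + 14/11) = sqrt(66*(-13) + 14/11) = sqrt(-858 + 14/11) = sqrt(-9424/11) = 4*I*sqrt(6479)/11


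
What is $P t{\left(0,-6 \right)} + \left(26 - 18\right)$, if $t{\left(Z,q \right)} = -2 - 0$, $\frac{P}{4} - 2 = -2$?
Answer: $8$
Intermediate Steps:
$P = 0$ ($P = 8 + 4 \left(-2\right) = 8 - 8 = 0$)
$t{\left(Z,q \right)} = -2$ ($t{\left(Z,q \right)} = -2 + 0 = -2$)
$P t{\left(0,-6 \right)} + \left(26 - 18\right) = 0 \left(-2\right) + \left(26 - 18\right) = 0 + \left(26 - 18\right) = 0 + 8 = 8$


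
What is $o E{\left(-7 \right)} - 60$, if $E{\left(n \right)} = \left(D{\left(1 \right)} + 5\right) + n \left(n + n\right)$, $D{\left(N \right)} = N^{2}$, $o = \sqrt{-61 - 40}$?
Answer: $-60 + 104 i \sqrt{101} \approx -60.0 + 1045.2 i$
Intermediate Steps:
$o = i \sqrt{101}$ ($o = \sqrt{-101} = i \sqrt{101} \approx 10.05 i$)
$E{\left(n \right)} = 6 + 2 n^{2}$ ($E{\left(n \right)} = \left(1^{2} + 5\right) + n \left(n + n\right) = \left(1 + 5\right) + n 2 n = 6 + 2 n^{2}$)
$o E{\left(-7 \right)} - 60 = i \sqrt{101} \left(6 + 2 \left(-7\right)^{2}\right) - 60 = i \sqrt{101} \left(6 + 2 \cdot 49\right) - 60 = i \sqrt{101} \left(6 + 98\right) - 60 = i \sqrt{101} \cdot 104 - 60 = 104 i \sqrt{101} - 60 = -60 + 104 i \sqrt{101}$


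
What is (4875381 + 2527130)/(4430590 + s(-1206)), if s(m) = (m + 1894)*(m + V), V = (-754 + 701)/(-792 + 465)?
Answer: 2420621097/1177518338 ≈ 2.0557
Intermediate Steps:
V = 53/327 (V = -53/(-327) = -53*(-1/327) = 53/327 ≈ 0.16208)
s(m) = (1894 + m)*(53/327 + m) (s(m) = (m + 1894)*(m + 53/327) = (1894 + m)*(53/327 + m))
(4875381 + 2527130)/(4430590 + s(-1206)) = (4875381 + 2527130)/(4430590 + (100382/327 + (-1206)² + (619391/327)*(-1206))) = 7402511/(4430590 + (100382/327 + 1454436 - 248995182/109)) = 7402511/(4430590 - 271284592/327) = 7402511/(1177518338/327) = 7402511*(327/1177518338) = 2420621097/1177518338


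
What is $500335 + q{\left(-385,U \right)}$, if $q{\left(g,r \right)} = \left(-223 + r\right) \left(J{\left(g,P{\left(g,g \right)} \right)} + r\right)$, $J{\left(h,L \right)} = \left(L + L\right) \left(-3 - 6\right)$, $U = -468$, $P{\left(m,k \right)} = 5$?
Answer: $885913$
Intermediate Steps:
$J{\left(h,L \right)} = - 18 L$ ($J{\left(h,L \right)} = 2 L \left(-9\right) = - 18 L$)
$q{\left(g,r \right)} = \left(-223 + r\right) \left(-90 + r\right)$ ($q{\left(g,r \right)} = \left(-223 + r\right) \left(\left(-18\right) 5 + r\right) = \left(-223 + r\right) \left(-90 + r\right)$)
$500335 + q{\left(-385,U \right)} = 500335 + \left(20070 + \left(-468\right)^{2} - -146484\right) = 500335 + \left(20070 + 219024 + 146484\right) = 500335 + 385578 = 885913$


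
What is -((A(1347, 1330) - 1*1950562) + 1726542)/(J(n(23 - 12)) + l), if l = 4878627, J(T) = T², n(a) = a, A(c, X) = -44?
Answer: 56016/1219687 ≈ 0.045927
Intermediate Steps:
-((A(1347, 1330) - 1*1950562) + 1726542)/(J(n(23 - 12)) + l) = -((-44 - 1*1950562) + 1726542)/((23 - 12)² + 4878627) = -((-44 - 1950562) + 1726542)/(11² + 4878627) = -(-1950606 + 1726542)/(121 + 4878627) = -(-224064)/4878748 = -1*(-56016/1219687) = 56016/1219687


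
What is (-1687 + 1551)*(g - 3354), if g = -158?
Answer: 477632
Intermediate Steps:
(-1687 + 1551)*(g - 3354) = (-1687 + 1551)*(-158 - 3354) = -136*(-3512) = 477632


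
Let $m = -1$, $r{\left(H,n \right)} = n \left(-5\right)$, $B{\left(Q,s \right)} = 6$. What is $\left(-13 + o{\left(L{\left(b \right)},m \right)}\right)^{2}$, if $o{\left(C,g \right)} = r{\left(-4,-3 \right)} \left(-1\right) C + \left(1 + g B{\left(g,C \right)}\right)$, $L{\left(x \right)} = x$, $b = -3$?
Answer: $729$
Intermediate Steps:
$r{\left(H,n \right)} = - 5 n$
$o{\left(C,g \right)} = 1 - 15 C + 6 g$ ($o{\left(C,g \right)} = \left(-5\right) \left(-3\right) \left(-1\right) C + \left(1 + g 6\right) = 15 \left(-1\right) C + \left(1 + 6 g\right) = - 15 C + \left(1 + 6 g\right) = 1 - 15 C + 6 g$)
$\left(-13 + o{\left(L{\left(b \right)},m \right)}\right)^{2} = \left(-13 + \left(1 - -45 + 6 \left(-1\right)\right)\right)^{2} = \left(-13 + \left(1 + 45 - 6\right)\right)^{2} = \left(-13 + 40\right)^{2} = 27^{2} = 729$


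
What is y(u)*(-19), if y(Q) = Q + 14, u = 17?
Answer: -589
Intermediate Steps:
y(Q) = 14 + Q
y(u)*(-19) = (14 + 17)*(-19) = 31*(-19) = -589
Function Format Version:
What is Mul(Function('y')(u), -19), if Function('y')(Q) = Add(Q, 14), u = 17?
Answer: -589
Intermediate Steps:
Function('y')(Q) = Add(14, Q)
Mul(Function('y')(u), -19) = Mul(Add(14, 17), -19) = Mul(31, -19) = -589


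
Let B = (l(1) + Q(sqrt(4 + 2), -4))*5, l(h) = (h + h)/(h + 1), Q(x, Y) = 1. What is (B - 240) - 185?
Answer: -415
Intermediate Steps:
l(h) = 2*h/(1 + h) (l(h) = (2*h)/(1 + h) = 2*h/(1 + h))
B = 10 (B = (2*1/(1 + 1) + 1)*5 = (2*1/2 + 1)*5 = (2*1*(1/2) + 1)*5 = (1 + 1)*5 = 2*5 = 10)
(B - 240) - 185 = (10 - 240) - 185 = -230 - 185 = -415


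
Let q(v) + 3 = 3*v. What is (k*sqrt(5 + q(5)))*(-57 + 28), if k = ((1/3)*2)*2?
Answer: -116*sqrt(17)/3 ≈ -159.43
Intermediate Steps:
q(v) = -3 + 3*v
k = 4/3 (k = ((1*(1/3))*2)*2 = ((1/3)*2)*2 = (2/3)*2 = 4/3 ≈ 1.3333)
(k*sqrt(5 + q(5)))*(-57 + 28) = (4*sqrt(5 + (-3 + 3*5))/3)*(-57 + 28) = (4*sqrt(5 + (-3 + 15))/3)*(-29) = (4*sqrt(5 + 12)/3)*(-29) = (4*sqrt(17)/3)*(-29) = -116*sqrt(17)/3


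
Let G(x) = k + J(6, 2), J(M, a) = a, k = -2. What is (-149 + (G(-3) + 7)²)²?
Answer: 10000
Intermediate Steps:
G(x) = 0 (G(x) = -2 + 2 = 0)
(-149 + (G(-3) + 7)²)² = (-149 + (0 + 7)²)² = (-149 + 7²)² = (-149 + 49)² = (-100)² = 10000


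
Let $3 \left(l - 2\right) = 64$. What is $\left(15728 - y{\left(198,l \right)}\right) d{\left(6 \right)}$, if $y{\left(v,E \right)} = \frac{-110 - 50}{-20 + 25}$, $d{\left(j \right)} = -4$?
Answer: $-63040$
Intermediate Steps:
$l = \frac{70}{3}$ ($l = 2 + \frac{1}{3} \cdot 64 = 2 + \frac{64}{3} = \frac{70}{3} \approx 23.333$)
$y{\left(v,E \right)} = -32$ ($y{\left(v,E \right)} = - \frac{160}{5} = \left(-160\right) \frac{1}{5} = -32$)
$\left(15728 - y{\left(198,l \right)}\right) d{\left(6 \right)} = \left(15728 - -32\right) \left(-4\right) = \left(15728 + 32\right) \left(-4\right) = 15760 \left(-4\right) = -63040$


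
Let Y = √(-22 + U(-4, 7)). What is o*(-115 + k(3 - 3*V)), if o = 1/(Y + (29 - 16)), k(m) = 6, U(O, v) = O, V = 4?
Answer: -109/15 + 109*I*√26/195 ≈ -7.2667 + 2.8502*I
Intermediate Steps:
Y = I*√26 (Y = √(-22 - 4) = √(-26) = I*√26 ≈ 5.099*I)
o = 1/(13 + I*√26) (o = 1/(I*√26 + (29 - 16)) = 1/(I*√26 + 13) = 1/(13 + I*√26) ≈ 0.066667 - 0.026149*I)
o*(-115 + k(3 - 3*V)) = (1/15 - I*√26/195)*(-115 + 6) = (1/15 - I*√26/195)*(-109) = -109/15 + 109*I*√26/195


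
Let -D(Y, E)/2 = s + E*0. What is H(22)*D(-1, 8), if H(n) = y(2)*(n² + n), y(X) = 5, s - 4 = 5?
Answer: -45540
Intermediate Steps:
s = 9 (s = 4 + 5 = 9)
D(Y, E) = -18 (D(Y, E) = -2*(9 + E*0) = -2*(9 + 0) = -2*9 = -18)
H(n) = 5*n + 5*n² (H(n) = 5*(n² + n) = 5*(n + n²) = 5*n + 5*n²)
H(22)*D(-1, 8) = (5*22*(1 + 22))*(-18) = (5*22*23)*(-18) = 2530*(-18) = -45540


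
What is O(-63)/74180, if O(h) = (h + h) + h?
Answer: -189/74180 ≈ -0.0025479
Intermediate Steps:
O(h) = 3*h (O(h) = 2*h + h = 3*h)
O(-63)/74180 = (3*(-63))/74180 = -189*1/74180 = -189/74180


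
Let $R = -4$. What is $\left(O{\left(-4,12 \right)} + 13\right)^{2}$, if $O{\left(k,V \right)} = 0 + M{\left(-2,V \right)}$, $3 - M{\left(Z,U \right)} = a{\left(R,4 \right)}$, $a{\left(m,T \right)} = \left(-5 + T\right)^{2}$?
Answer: $225$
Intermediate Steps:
$M{\left(Z,U \right)} = 2$ ($M{\left(Z,U \right)} = 3 - \left(-5 + 4\right)^{2} = 3 - \left(-1\right)^{2} = 3 - 1 = 2$)
$O{\left(k,V \right)} = 2$ ($O{\left(k,V \right)} = 0 + 2 = 2$)
$\left(O{\left(-4,12 \right)} + 13\right)^{2} = \left(2 + 13\right)^{2} = 15^{2} = 225$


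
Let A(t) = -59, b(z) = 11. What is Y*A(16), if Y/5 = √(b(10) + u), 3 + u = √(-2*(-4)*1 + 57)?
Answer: -295*√(8 + √65) ≈ -1182.3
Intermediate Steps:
u = -3 + √65 (u = -3 + √(-2*(-4)*1 + 57) = -3 + √(8*1 + 57) = -3 + √(8 + 57) = -3 + √65 ≈ 5.0623)
Y = 5*√(8 + √65) (Y = 5*√(11 + (-3 + √65)) = 5*√(8 + √65) ≈ 20.039)
Y*A(16) = (5*√(8 + √65))*(-59) = -295*√(8 + √65)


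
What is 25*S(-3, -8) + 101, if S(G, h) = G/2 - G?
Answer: 277/2 ≈ 138.50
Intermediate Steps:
S(G, h) = -G/2 (S(G, h) = G*(1/2) - G = G/2 - G = -G/2)
25*S(-3, -8) + 101 = 25*(-1/2*(-3)) + 101 = 25*(3/2) + 101 = 75/2 + 101 = 277/2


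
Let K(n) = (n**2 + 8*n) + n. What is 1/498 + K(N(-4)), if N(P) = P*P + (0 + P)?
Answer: 125497/498 ≈ 252.00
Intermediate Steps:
N(P) = P + P**2 (N(P) = P**2 + P = P + P**2)
K(n) = n**2 + 9*n
1/498 + K(N(-4)) = 1/498 + (-4*(1 - 4))*(9 - 4*(1 - 4)) = 1/498 + (-4*(-3))*(9 - 4*(-3)) = 1/498 + 12*(9 + 12) = 1/498 + 12*21 = 1/498 + 252 = 125497/498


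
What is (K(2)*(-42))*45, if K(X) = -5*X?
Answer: 18900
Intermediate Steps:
(K(2)*(-42))*45 = (-5*2*(-42))*45 = -10*(-42)*45 = 420*45 = 18900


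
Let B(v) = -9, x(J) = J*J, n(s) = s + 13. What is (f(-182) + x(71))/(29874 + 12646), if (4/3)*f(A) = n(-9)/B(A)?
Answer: 7561/63780 ≈ 0.11855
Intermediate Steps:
n(s) = 13 + s
x(J) = J²
f(A) = -⅓ (f(A) = 3*((13 - 9)/(-9))/4 = 3*(4*(-⅑))/4 = (¾)*(-4/9) = -⅓)
(f(-182) + x(71))/(29874 + 12646) = (-⅓ + 71²)/(29874 + 12646) = (-⅓ + 5041)/42520 = (15122/3)*(1/42520) = 7561/63780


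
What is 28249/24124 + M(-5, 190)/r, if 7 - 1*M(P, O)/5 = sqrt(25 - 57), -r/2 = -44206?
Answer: 156149683/133303193 - 5*I*sqrt(2)/22103 ≈ 1.1714 - 0.00031991*I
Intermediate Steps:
r = 88412 (r = -2*(-44206) = 88412)
M(P, O) = 35 - 20*I*sqrt(2) (M(P, O) = 35 - 5*sqrt(25 - 57) = 35 - 20*I*sqrt(2))
28249/24124 + M(-5, 190)/r = 28249/24124 + (35 - 20*I*sqrt(2))/88412 = 28249*(1/24124) + (35 - 20*I*sqrt(2))*(1/88412) = 28249/24124 + (35/88412 - 5*I*sqrt(2)/22103) = 156149683/133303193 - 5*I*sqrt(2)/22103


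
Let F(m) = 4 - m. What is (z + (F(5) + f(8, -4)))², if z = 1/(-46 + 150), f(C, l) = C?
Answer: 531441/10816 ≈ 49.135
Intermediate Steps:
z = 1/104 ≈ 0.0096154
(z + (F(5) + f(8, -4)))² = (1/104 + ((4 - 1*5) + 8))² = (1/104 + ((4 - 5) + 8))² = (1/104 + (-1 + 8))² = (1/104 + 7)² = (729/104)² = 531441/10816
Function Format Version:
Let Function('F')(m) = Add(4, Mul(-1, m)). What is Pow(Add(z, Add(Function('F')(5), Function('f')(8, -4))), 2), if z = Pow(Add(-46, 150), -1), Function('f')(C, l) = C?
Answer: Rational(531441, 10816) ≈ 49.135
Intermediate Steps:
z = Rational(1, 104) (z = Pow(104, -1) = Rational(1, 104) ≈ 0.0096154)
Pow(Add(z, Add(Function('F')(5), Function('f')(8, -4))), 2) = Pow(Add(Rational(1, 104), Add(Add(4, Mul(-1, 5)), 8)), 2) = Pow(Add(Rational(1, 104), Add(Add(4, -5), 8)), 2) = Pow(Add(Rational(1, 104), Add(-1, 8)), 2) = Pow(Add(Rational(1, 104), 7), 2) = Pow(Rational(729, 104), 2) = Rational(531441, 10816)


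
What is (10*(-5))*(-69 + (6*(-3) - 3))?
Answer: 4500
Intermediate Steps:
(10*(-5))*(-69 + (6*(-3) - 3)) = -50*(-69 + (-18 - 3)) = -50*(-69 - 21) = -50*(-90) = 4500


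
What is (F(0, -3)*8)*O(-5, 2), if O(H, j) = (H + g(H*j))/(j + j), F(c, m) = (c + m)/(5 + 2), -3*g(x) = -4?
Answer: 22/7 ≈ 3.1429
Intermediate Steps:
g(x) = 4/3 (g(x) = -⅓*(-4) = 4/3)
F(c, m) = c/7 + m/7 (F(c, m) = (c + m)/7 = (c + m)*(⅐) = c/7 + m/7)
O(H, j) = (4/3 + H)/(2*j) (O(H, j) = (H + 4/3)/(j + j) = (4/3 + H)/((2*j)) = (4/3 + H)*(1/(2*j)) = (4/3 + H)/(2*j))
(F(0, -3)*8)*O(-5, 2) = (((⅐)*0 + (⅐)*(-3))*8)*((⅙)*(4 + 3*(-5))/2) = ((0 - 3/7)*8)*((⅙)*(½)*(4 - 15)) = (-3/7*8)*((⅙)*(½)*(-11)) = -24/7*(-11/12) = 22/7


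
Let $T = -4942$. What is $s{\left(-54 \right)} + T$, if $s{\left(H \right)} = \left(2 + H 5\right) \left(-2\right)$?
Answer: $-4406$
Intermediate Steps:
$s{\left(H \right)} = -4 - 10 H$ ($s{\left(H \right)} = \left(2 + 5 H\right) \left(-2\right) = -4 - 10 H$)
$s{\left(-54 \right)} + T = \left(-4 - -540\right) - 4942 = \left(-4 + 540\right) - 4942 = 536 - 4942 = -4406$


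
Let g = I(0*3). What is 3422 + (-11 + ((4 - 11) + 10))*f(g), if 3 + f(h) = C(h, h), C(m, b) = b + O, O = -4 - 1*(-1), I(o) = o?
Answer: 3470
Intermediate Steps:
g = 0 (g = 0*3 = 0)
O = -3 (O = -4 + 1 = -3)
C(m, b) = -3 + b (C(m, b) = b - 3 = -3 + b)
f(h) = -6 + h (f(h) = -3 + (-3 + h) = -6 + h)
3422 + (-11 + ((4 - 11) + 10))*f(g) = 3422 + (-11 + ((4 - 11) + 10))*(-6 + 0) = 3422 + (-11 + (-7 + 10))*(-6) = 3422 + (-11 + 3)*(-6) = 3422 - 8*(-6) = 3422 + 48 = 3470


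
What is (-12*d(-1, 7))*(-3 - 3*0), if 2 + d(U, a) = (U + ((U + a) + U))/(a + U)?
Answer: -48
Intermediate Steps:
d(U, a) = -2 + (a + 3*U)/(U + a) (d(U, a) = -2 + (U + ((U + a) + U))/(a + U) = -2 + (U + (a + 2*U))/(U + a) = -2 + (a + 3*U)/(U + a))
(-12*d(-1, 7))*(-3 - 3*0) = (-12*(-1 - 1*7)/(-1 + 7))*(-3 - 3*0) = (-12*(-1 - 7)/6)*(-3 + 0) = -2*(-8)*(-3) = -12*(-4/3)*(-3) = 16*(-3) = -48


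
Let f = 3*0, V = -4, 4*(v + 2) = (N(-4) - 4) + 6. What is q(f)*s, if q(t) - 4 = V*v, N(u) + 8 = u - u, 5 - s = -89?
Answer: 1692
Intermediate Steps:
s = 94 (s = 5 - 1*(-89) = 5 + 89 = 94)
N(u) = -8 (N(u) = -8 + (u - u) = -8 + 0 = -8)
v = -7/2 (v = -2 + ((-8 - 4) + 6)/4 = -2 + (-12 + 6)/4 = -2 + (¼)*(-6) = -2 - 3/2 = -7/2 ≈ -3.5000)
f = 0
q(t) = 18 (q(t) = 4 - 4*(-7/2) = 4 + 14 = 18)
q(f)*s = 18*94 = 1692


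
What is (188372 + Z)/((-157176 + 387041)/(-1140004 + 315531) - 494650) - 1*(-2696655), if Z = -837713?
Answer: 33326242915633746/12358357555 ≈ 2.6967e+6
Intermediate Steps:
(188372 + Z)/((-157176 + 387041)/(-1140004 + 315531) - 494650) - 1*(-2696655) = (188372 - 837713)/((-157176 + 387041)/(-1140004 + 315531) - 494650) - 1*(-2696655) = -649341/(229865/(-824473) - 494650) + 2696655 = -649341/(229865*(-1/824473) - 494650) + 2696655 = -649341/(-229865/824473 - 494650) + 2696655 = -649341/(-407825799315/824473) + 2696655 = -649341*(-824473/407825799315) + 2696655 = 16223155221/12358357555 + 2696655 = 33326242915633746/12358357555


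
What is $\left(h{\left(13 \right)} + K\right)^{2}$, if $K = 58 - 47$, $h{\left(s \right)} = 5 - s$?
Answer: $9$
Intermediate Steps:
$K = 11$ ($K = 58 - 47 = 11$)
$\left(h{\left(13 \right)} + K\right)^{2} = \left(\left(5 - 13\right) + 11\right)^{2} = \left(-8 + 11\right)^{2} = 3^{2} = 9$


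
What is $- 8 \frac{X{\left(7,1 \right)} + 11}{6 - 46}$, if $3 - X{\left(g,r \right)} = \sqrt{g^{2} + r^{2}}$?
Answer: $\frac{14}{5} - \sqrt{2} \approx 1.3858$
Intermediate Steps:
$X{\left(g,r \right)} = 3 - \sqrt{g^{2} + r^{2}}$
$- 8 \frac{X{\left(7,1 \right)} + 11}{6 - 46} = - 8 \frac{\left(3 - \sqrt{7^{2} + 1^{2}}\right) + 11}{6 - 46} = - 8 \frac{\left(3 - \sqrt{49 + 1}\right) + 11}{-40} = - 8 \left(\left(3 - \sqrt{50}\right) + 11\right) \left(- \frac{1}{40}\right) = - 8 \left(\left(3 - 5 \sqrt{2}\right) + 11\right) \left(- \frac{1}{40}\right) = - 8 \left(14 - 5 \sqrt{2}\right) \left(- \frac{1}{40}\right) = - 8 \left(- \frac{7}{20} + \frac{\sqrt{2}}{8}\right) = \frac{14}{5} - \sqrt{2}$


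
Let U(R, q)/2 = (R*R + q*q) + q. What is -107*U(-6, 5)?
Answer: -14124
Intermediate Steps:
U(R, q) = 2*q + 2*R² + 2*q² (U(R, q) = 2*((R*R + q*q) + q) = 2*((R² + q²) + q) = 2*(q + R² + q²) = 2*q + 2*R² + 2*q²)
-107*U(-6, 5) = -107*(2*5 + 2*(-6)² + 2*5²) = -107*(10 + 2*36 + 2*25) = -107*(10 + 72 + 50) = -107*132 = -14124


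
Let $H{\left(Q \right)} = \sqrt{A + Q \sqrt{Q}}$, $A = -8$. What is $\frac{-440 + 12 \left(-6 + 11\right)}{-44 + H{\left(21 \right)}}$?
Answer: $\frac{380}{44 - \sqrt{-8 + 21 \sqrt{21}}} \approx 10.981$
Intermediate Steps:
$H{\left(Q \right)} = \sqrt{-8 + Q^{\frac{3}{2}}}$ ($H{\left(Q \right)} = \sqrt{-8 + Q \sqrt{Q}} = \sqrt{-8 + Q^{\frac{3}{2}}}$)
$\frac{-440 + 12 \left(-6 + 11\right)}{-44 + H{\left(21 \right)}} = \frac{-440 + 12 \left(-6 + 11\right)}{-44 + \sqrt{-8 + 21^{\frac{3}{2}}}} = \frac{-440 + 12 \cdot 5}{-44 + \sqrt{-8 + 21 \sqrt{21}}} = \frac{-440 + 60}{-44 + \sqrt{-8 + 21 \sqrt{21}}} = - \frac{380}{-44 + \sqrt{-8 + 21 \sqrt{21}}}$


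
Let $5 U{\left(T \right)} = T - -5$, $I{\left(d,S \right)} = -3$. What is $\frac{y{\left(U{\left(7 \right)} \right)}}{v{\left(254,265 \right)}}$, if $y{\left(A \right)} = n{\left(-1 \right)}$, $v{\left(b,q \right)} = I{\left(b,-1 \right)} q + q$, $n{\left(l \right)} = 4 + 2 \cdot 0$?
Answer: $- \frac{2}{265} \approx -0.0075472$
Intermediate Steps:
$U{\left(T \right)} = 1 + \frac{T}{5}$ ($U{\left(T \right)} = \frac{T - -5}{5} = \frac{T + 5}{5} = \frac{5 + T}{5} = 1 + \frac{T}{5}$)
$n{\left(l \right)} = 4$ ($n{\left(l \right)} = 4 + 0 = 4$)
$v{\left(b,q \right)} = - 2 q$ ($v{\left(b,q \right)} = - 3 q + q = - 2 q$)
$y{\left(A \right)} = 4$
$\frac{y{\left(U{\left(7 \right)} \right)}}{v{\left(254,265 \right)}} = \frac{4}{\left(-2\right) 265} = \frac{4}{-530} = 4 \left(- \frac{1}{530}\right) = - \frac{2}{265}$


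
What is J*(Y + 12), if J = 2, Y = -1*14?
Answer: -4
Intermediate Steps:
Y = -14
J*(Y + 12) = 2*(-14 + 12) = 2*(-2) = -4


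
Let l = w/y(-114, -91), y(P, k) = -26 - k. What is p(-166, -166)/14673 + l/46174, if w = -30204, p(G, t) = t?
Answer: -470700376/22019110815 ≈ -0.021377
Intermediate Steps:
l = -30204/65 (l = -30204/(-26 - 1*(-91)) = -30204/(-26 + 91) = -30204/65 ≈ -464.68)
p(-166, -166)/14673 + l/46174 = -166/14673 - 30204/65/46174 = -166*1/14673 - 30204/65*1/46174 = -166/14673 - 15102/1500655 = -470700376/22019110815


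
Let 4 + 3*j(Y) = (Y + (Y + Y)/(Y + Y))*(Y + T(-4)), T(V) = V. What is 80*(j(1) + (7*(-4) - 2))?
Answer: -8000/3 ≈ -2666.7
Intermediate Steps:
j(Y) = -4/3 + (1 + Y)*(-4 + Y)/3 (j(Y) = -4/3 + ((Y + (Y + Y)/(Y + Y))*(Y - 4))/3 = -4/3 + ((Y + (2*Y)/((2*Y)))*(-4 + Y))/3 = -4/3 + ((Y + (2*Y)*(1/(2*Y)))*(-4 + Y))/3 = -4/3 + ((Y + 1)*(-4 + Y))/3 = -4/3 + ((1 + Y)*(-4 + Y))/3 = -4/3 + (1 + Y)*(-4 + Y)/3)
80*(j(1) + (7*(-4) - 2)) = 80*((-8/3 - 1*1 + (1/3)*1**2) + (7*(-4) - 2)) = 80*((-8/3 - 1 + (1/3)*1) + (-28 - 2)) = 80*((-8/3 - 1 + 1/3) - 30) = 80*(-10/3 - 30) = 80*(-100/3) = -8000/3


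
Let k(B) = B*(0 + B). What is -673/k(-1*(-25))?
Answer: -673/625 ≈ -1.0768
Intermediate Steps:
k(B) = B**2 (k(B) = B*B = B**2)
-673/k(-1*(-25)) = -673/((-1*(-25))**2) = -673/(25**2) = -673/625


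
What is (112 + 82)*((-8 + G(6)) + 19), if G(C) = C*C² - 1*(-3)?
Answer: 44620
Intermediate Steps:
G(C) = 3 + C³ (G(C) = C³ + 3 = 3 + C³)
(112 + 82)*((-8 + G(6)) + 19) = (112 + 82)*((-8 + (3 + 6³)) + 19) = 194*((-8 + (3 + 216)) + 19) = 194*((-8 + 219) + 19) = 194*(211 + 19) = 194*230 = 44620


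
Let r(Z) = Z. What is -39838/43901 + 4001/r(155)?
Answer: 169473011/6804655 ≈ 24.905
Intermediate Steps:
-39838/43901 + 4001/r(155) = -39838/43901 + 4001/155 = 169473011/6804655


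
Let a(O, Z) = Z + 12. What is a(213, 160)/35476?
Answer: 43/8869 ≈ 0.0048483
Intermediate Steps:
a(O, Z) = 12 + Z
a(213, 160)/35476 = (12 + 160)/35476 = 172*(1/35476) = 43/8869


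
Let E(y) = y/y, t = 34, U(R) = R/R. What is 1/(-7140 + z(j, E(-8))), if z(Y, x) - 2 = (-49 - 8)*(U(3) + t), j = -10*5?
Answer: -1/9133 ≈ -0.00010949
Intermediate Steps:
U(R) = 1
E(y) = 1
j = -50
z(Y, x) = -1993 (z(Y, x) = 2 + (-49 - 8)*(1 + 34) = 2 - 57*35 = 2 - 1995 = -1993)
1/(-7140 + z(j, E(-8))) = 1/(-7140 - 1993) = 1/(-9133) = -1/9133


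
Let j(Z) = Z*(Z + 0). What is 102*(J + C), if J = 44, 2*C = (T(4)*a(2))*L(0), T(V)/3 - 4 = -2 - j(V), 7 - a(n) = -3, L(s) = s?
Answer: 4488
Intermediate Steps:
a(n) = 10 (a(n) = 7 - 1*(-3) = 7 + 3 = 10)
j(Z) = Z**2 (j(Z) = Z*Z = Z**2)
T(V) = 6 - 3*V**2 (T(V) = 12 + 3*(-2 - V**2) = 12 + (-6 - 3*V**2) = 6 - 3*V**2)
C = 0 (C = (((6 - 3*4**2)*10)*0)/2 = (((6 - 3*16)*10)*0)/2 = (((6 - 48)*10)*0)/2 = (-42*10*0)/2 = (-420*0)/2 = (1/2)*0 = 0)
102*(J + C) = 102*(44 + 0) = 102*44 = 4488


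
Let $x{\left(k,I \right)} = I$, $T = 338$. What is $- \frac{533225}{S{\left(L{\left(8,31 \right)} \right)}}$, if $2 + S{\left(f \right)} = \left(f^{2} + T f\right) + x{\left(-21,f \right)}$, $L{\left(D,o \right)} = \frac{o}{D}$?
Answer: $- \frac{6825280}{16981} \approx -401.94$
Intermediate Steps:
$S{\left(f \right)} = -2 + f^{2} + 339 f$ ($S{\left(f \right)} = -2 + \left(\left(f^{2} + 338 f\right) + f\right) = -2 + \left(f^{2} + 339 f\right) = -2 + f^{2} + 339 f$)
$- \frac{533225}{S{\left(L{\left(8,31 \right)} \right)}} = - \frac{533225}{-2 + \left(\frac{31}{8}\right)^{2} + 339 \cdot \frac{31}{8}} = - \frac{533225}{-2 + \frac{961}{64} + \frac{10509}{8}} = - \frac{533225}{\frac{84905}{64}} = \left(-533225\right) \frac{64}{84905} = - \frac{6825280}{16981}$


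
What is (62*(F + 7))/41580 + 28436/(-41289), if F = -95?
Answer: -10663952/13006035 ≈ -0.81992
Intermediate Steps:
(62*(F + 7))/41580 + 28436/(-41289) = (62*(-95 + 7))/41580 + 28436/(-41289) = (62*(-88))*(1/41580) + 28436*(-1/41289) = -5456*1/41580 - 28436/41289 = -124/945 - 28436/41289 = -10663952/13006035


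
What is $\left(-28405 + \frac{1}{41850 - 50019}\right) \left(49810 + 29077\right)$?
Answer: $- \frac{18304974663602}{8169} \approx -2.2408 \cdot 10^{9}$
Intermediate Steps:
$\left(-28405 + \frac{1}{41850 - 50019}\right) \left(49810 + 29077\right) = \left(-28405 + \frac{1}{-8169}\right) 78887 = \left(-28405 - \frac{1}{8169}\right) 78887 = \left(- \frac{232040446}{8169}\right) 78887 = - \frac{18304974663602}{8169}$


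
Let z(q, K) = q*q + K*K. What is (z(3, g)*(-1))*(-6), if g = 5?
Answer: 204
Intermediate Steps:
z(q, K) = K² + q² (z(q, K) = q² + K² = K² + q²)
(z(3, g)*(-1))*(-6) = ((5² + 3²)*(-1))*(-6) = ((25 + 9)*(-1))*(-6) = (34*(-1))*(-6) = -34*(-6) = 204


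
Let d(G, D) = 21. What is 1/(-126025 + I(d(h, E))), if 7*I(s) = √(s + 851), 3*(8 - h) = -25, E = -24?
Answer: -6175225/778232729753 - 14*√218/778232729753 ≈ -7.9352e-6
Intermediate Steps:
h = 49/3 (h = 8 - ⅓*(-25) = 8 + 25/3 = 49/3 ≈ 16.333)
I(s) = √(851 + s)/7 (I(s) = √(s + 851)/7 = √(851 + s)/7)
1/(-126025 + I(d(h, E))) = 1/(-126025 + √(851 + 21)/7) = 1/(-126025 + √872/7) = 1/(-126025 + (2*√218)/7) = 1/(-126025 + 2*√218/7)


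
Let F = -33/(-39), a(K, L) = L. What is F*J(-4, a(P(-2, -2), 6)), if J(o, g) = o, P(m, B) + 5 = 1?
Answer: -44/13 ≈ -3.3846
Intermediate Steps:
P(m, B) = -4 (P(m, B) = -5 + 1 = -4)
F = 11/13 (F = -33*(-1)/39 = -1*(-11/13) = 11/13 ≈ 0.84615)
F*J(-4, a(P(-2, -2), 6)) = (11/13)*(-4) = -44/13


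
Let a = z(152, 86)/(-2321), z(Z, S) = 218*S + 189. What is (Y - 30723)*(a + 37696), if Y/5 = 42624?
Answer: 15954900149163/2321 ≈ 6.8742e+9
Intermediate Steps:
Y = 213120 (Y = 5*42624 = 213120)
z(Z, S) = 189 + 218*S
a = -18937/2321 (a = (189 + 218*86)/(-2321) = (189 + 18748)*(-1/2321) = 18937*(-1/2321) = -18937/2321 ≈ -8.1590)
(Y - 30723)*(a + 37696) = (213120 - 30723)*(-18937/2321 + 37696) = 182397*(87473479/2321) = 15954900149163/2321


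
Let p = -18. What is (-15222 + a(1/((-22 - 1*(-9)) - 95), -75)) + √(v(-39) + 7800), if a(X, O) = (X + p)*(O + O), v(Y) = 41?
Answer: -225371/18 + √7841 ≈ -12432.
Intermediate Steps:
a(X, O) = 2*O*(-18 + X) (a(X, O) = (X - 18)*(O + O) = (-18 + X)*(2*O) = 2*O*(-18 + X))
(-15222 + a(1/((-22 - 1*(-9)) - 95), -75)) + √(v(-39) + 7800) = (-15222 + 2*(-75)*(-18 + 1/((-22 - 1*(-9)) - 95))) + √(41 + 7800) = (-15222 + 2*(-75)*(-18 + 1/((-22 + 9) - 95))) + √7841 = (-15222 + 2*(-75)*(-18 + 1/(-13 - 95))) + √7841 = (-15222 + 2*(-75)*(-18 + 1/(-108))) + √7841 = (-15222 + 2*(-75)*(-18 - 1/108)) + √7841 = (-15222 + 2*(-75)*(-1945/108)) + √7841 = (-15222 + 48625/18) + √7841 = -225371/18 + √7841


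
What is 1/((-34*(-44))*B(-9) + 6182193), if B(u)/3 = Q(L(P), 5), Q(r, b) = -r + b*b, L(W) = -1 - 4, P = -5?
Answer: 1/6316833 ≈ 1.5831e-7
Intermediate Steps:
L(W) = -5
Q(r, b) = b² - r (Q(r, b) = -r + b² = b² - r)
B(u) = 90 (B(u) = 3*(5² - 1*(-5)) = 3*(25 + 5) = 3*30 = 90)
1/((-34*(-44))*B(-9) + 6182193) = 1/(-34*(-44)*90 + 6182193) = 1/(1496*90 + 6182193) = 1/(134640 + 6182193) = 1/6316833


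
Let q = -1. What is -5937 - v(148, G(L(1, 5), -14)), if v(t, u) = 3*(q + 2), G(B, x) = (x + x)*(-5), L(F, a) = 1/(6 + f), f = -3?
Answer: -5940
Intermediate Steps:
L(F, a) = 1/3 (L(F, a) = 1/(6 - 3) = 1/3)
G(B, x) = -10*x (G(B, x) = (2*x)*(-5) = -10*x)
v(t, u) = 3 (v(t, u) = 3*(-1 + 2) = 3*1 = 3)
-5937 - v(148, G(L(1, 5), -14)) = -5937 - 1*3 = -5937 - 3 = -5940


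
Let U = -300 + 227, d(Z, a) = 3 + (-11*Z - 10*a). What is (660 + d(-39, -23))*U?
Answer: -96506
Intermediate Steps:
d(Z, a) = 3 - 11*Z - 10*a
U = -73
(660 + d(-39, -23))*U = (660 + (3 - 11*(-39) - 10*(-23)))*(-73) = (660 + (3 + 429 + 230))*(-73) = (660 + 662)*(-73) = 1322*(-73) = -96506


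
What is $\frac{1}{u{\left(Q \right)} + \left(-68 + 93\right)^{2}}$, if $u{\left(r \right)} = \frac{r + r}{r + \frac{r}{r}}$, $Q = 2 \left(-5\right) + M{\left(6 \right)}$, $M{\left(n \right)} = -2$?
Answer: $\frac{11}{6899} \approx 0.0015944$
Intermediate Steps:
$Q = -12$ ($Q = 2 \left(-5\right) - 2 = -10 - 2 = -12$)
$u{\left(r \right)} = \frac{2 r}{1 + r}$ ($u{\left(r \right)} = \frac{2 r}{r + 1} = \frac{2 r}{1 + r}$)
$\frac{1}{u{\left(Q \right)} + \left(-68 + 93\right)^{2}} = \frac{1}{2 \left(-12\right) \frac{1}{1 - 12} + \left(-68 + 93\right)^{2}} = \frac{1}{2 \left(-12\right) \frac{1}{-11} + 25^{2}} = \frac{1}{2 \left(-12\right) \left(- \frac{1}{11}\right) + 625} = \frac{1}{\frac{24}{11} + 625} = \frac{1}{\frac{6899}{11}} = \frac{11}{6899}$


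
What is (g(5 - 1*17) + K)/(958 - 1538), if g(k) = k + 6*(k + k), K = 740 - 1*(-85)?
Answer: -669/580 ≈ -1.1534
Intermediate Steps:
K = 825 (K = 740 + 85 = 825)
g(k) = 13*k (g(k) = k + 6*(2*k) = k + 12*k = 13*k)
(g(5 - 1*17) + K)/(958 - 1538) = (13*(5 - 1*17) + 825)/(958 - 1538) = (13*(5 - 17) + 825)/(-580) = -(13*(-12) + 825)/580 = -(-156 + 825)/580 = -1/580*669 = -669/580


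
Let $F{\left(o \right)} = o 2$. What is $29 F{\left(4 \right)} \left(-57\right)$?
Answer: $-13224$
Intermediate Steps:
$F{\left(o \right)} = 2 o$
$29 F{\left(4 \right)} \left(-57\right) = 29 \cdot 2 \cdot 4 \left(-57\right) = 29 \cdot 8 \left(-57\right) = 232 \left(-57\right) = -13224$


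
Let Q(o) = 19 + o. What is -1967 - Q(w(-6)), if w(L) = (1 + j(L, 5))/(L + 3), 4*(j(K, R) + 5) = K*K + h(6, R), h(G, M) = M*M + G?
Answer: -7927/4 ≈ -1981.8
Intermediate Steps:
h(G, M) = G + M² (h(G, M) = M² + G = G + M²)
j(K, R) = -7/2 + K²/4 + R²/4 (j(K, R) = -5 + (K*K + (6 + R²))/4 = -5 + (K² + (6 + R²))/4 = -5 + (6 + K² + R²)/4 = -5 + (3/2 + K²/4 + R²/4) = -7/2 + K²/4 + R²/4)
w(L) = (15/4 + L²/4)/(3 + L) (w(L) = (1 + (-7/2 + L²/4 + (¼)*5²))/(L + 3) = (1 + (-7/2 + L²/4 + (¼)*25))/(3 + L) = (1 + (-7/2 + L²/4 + 25/4))/(3 + L) = (1 + (11/4 + L²/4))/(3 + L) = (15/4 + L²/4)/(3 + L))
-1967 - Q(w(-6)) = -1967 - (19 + (15 + (-6)²)/(4*(3 - 6))) = -1967 - (19 + (¼)*(15 + 36)/(-3)) = -1967 - (19 + (¼)*(-⅓)*51) = -1967 - (19 - 17/4) = -1967 - 1*59/4 = -1967 - 59/4 = -7927/4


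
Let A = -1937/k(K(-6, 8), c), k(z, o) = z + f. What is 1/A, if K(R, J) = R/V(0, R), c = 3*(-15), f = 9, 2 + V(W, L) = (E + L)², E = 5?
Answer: -15/1937 ≈ -0.0077439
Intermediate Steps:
V(W, L) = -2 + (5 + L)²
c = -45
K(R, J) = R/(-2 + (5 + R)²)
k(z, o) = 9 + z (k(z, o) = z + 9 = 9 + z)
A = -1937/15 (A = -1937/(9 - 6/(-2 + (5 - 6)²)) = -1937/(9 - 6/(-2 + (-1)²)) = -1937/(9 - 6/(-2 + 1)) = -1937/(9 - 6/(-1)) = -1937/(9 - 6*(-1)) = -1937/(9 + 6) = -1937/15 ≈ -129.13)
1/A = 1/(-1937/15) = -15/1937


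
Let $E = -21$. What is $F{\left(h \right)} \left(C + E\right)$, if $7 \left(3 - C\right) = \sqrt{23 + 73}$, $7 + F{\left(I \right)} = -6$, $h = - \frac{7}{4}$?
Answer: $234 + \frac{52 \sqrt{6}}{7} \approx 252.2$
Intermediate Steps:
$h = - \frac{7}{4}$ ($h = \left(-7\right) \frac{1}{4} = - \frac{7}{4} \approx -1.75$)
$F{\left(I \right)} = -13$ ($F{\left(I \right)} = -7 - 6 = -13$)
$C = 3 - \frac{4 \sqrt{6}}{7}$ ($C = 3 - \frac{\sqrt{23 + 73}}{7} = 3 - \frac{\sqrt{96}}{7} = 3 - \frac{4 \sqrt{6}}{7} \approx 1.6003$)
$F{\left(h \right)} \left(C + E\right) = - 13 \left(\left(3 - \frac{4 \sqrt{6}}{7}\right) - 21\right) = - 13 \left(-18 - \frac{4 \sqrt{6}}{7}\right) = 234 + \frac{52 \sqrt{6}}{7}$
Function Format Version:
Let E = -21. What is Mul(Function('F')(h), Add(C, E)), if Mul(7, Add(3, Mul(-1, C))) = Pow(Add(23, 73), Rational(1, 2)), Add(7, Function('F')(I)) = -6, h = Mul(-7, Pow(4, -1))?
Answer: Add(234, Mul(Rational(52, 7), Pow(6, Rational(1, 2)))) ≈ 252.20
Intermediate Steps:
h = Rational(-7, 4) (h = Mul(-7, Rational(1, 4)) = Rational(-7, 4) ≈ -1.7500)
Function('F')(I) = -13 (Function('F')(I) = Add(-7, -6) = -13)
C = Add(3, Mul(Rational(-4, 7), Pow(6, Rational(1, 2)))) (C = Add(3, Mul(Rational(-1, 7), Pow(Add(23, 73), Rational(1, 2)))) = Add(3, Mul(Rational(-1, 7), Pow(96, Rational(1, 2)))) = Add(3, Mul(Rational(-1, 7), Mul(4, Pow(6, Rational(1, 2))))) = Add(3, Mul(Rational(-4, 7), Pow(6, Rational(1, 2)))) ≈ 1.6003)
Mul(Function('F')(h), Add(C, E)) = Mul(-13, Add(Add(3, Mul(Rational(-4, 7), Pow(6, Rational(1, 2)))), -21)) = Mul(-13, Add(-18, Mul(Rational(-4, 7), Pow(6, Rational(1, 2))))) = Add(234, Mul(Rational(52, 7), Pow(6, Rational(1, 2))))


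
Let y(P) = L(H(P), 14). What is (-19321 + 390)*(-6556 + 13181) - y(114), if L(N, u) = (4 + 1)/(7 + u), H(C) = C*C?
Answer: -2633775380/21 ≈ -1.2542e+8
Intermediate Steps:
H(C) = C²
L(N, u) = 5/(7 + u)
y(P) = 5/21 (y(P) = 5/(7 + 14) = 5/21)
(-19321 + 390)*(-6556 + 13181) - y(114) = (-19321 + 390)*(-6556 + 13181) - 1*5/21 = -18931*6625 - 5/21 = -125417875 - 5/21 = -2633775380/21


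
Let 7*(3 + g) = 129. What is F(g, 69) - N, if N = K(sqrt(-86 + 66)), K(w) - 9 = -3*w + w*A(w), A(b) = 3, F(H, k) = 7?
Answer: -2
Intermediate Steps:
g = 108/7 (g = -3 + (1/7)*129 = -3 + 129/7 = 108/7 ≈ 15.429)
K(w) = 9 (K(w) = 9 + (-3*w + w*3) = 9 + (-3*w + 3*w) = 9 + 0 = 9)
N = 9
F(g, 69) - N = 7 - 1*9 = 7 - 9 = -2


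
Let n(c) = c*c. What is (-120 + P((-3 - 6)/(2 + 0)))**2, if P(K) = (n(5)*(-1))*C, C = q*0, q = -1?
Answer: 14400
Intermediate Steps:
n(c) = c**2
C = 0 (C = -1*0 = 0)
P(K) = 0 (P(K) = (5**2*(-1))*0 = (25*(-1))*0 = -25*0 = 0)
(-120 + P((-3 - 6)/(2 + 0)))**2 = (-120 + 0)**2 = (-120)**2 = 14400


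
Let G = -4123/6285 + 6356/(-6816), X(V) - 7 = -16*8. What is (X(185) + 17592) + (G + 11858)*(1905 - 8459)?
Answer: -46223668873159/594980 ≈ -7.7689e+7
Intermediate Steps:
X(V) = -121 (X(V) = 7 - 16*8 = 7 - 128 = -121)
G = -1890273/1189960 (G = -4123*1/6285 + 6356*(-1/6816) = -4123/6285 - 1589/1704 = -1890273/1189960 ≈ -1.5885)
(X(185) + 17592) + (G + 11858)*(1905 - 8459) = (-121 + 17592) + (-1890273/1189960 + 11858)*(1905 - 8459) = 17471 + (14108655407/1189960)*(-6554) = 17471 - 46234063768739/594980 = -46223668873159/594980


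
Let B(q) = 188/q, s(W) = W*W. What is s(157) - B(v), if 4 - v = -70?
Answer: 911919/37 ≈ 24646.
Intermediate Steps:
s(W) = W²
v = 74 (v = 4 - 1*(-70) = 4 + 70 = 74)
s(157) - B(v) = 157² - 188/74 = 24649 - 188/74 = 24649 - 1*94/37 = 24649 - 94/37 = 911919/37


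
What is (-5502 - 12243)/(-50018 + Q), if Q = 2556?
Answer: 17745/47462 ≈ 0.37388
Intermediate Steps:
(-5502 - 12243)/(-50018 + Q) = (-5502 - 12243)/(-50018 + 2556) = -17745/(-47462) = -17745*(-1/47462) = 17745/47462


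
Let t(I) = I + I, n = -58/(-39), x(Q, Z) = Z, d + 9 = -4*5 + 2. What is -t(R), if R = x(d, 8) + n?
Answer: -740/39 ≈ -18.974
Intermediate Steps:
d = -27 (d = -9 + (-4*5 + 2) = -9 + (-20 + 2) = -9 - 18 = -27)
n = 58/39 (n = -58*(-1/39) = 58/39 ≈ 1.4872)
R = 370/39 (R = 8 + 58/39 = 370/39 ≈ 9.4872)
t(I) = 2*I
-t(R) = -2*370/39 = -1*740/39 = -740/39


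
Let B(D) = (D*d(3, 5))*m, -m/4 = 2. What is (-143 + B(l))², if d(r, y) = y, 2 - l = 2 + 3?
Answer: 529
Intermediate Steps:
m = -8 (m = -4*2 = -8)
l = -3 (l = 2 - (2 + 3) = 2 - 1*5 = 2 - 5 = -3)
B(D) = -40*D (B(D) = (D*5)*(-8) = (5*D)*(-8) = -40*D)
(-143 + B(l))² = (-143 - 40*(-3))² = (-143 + 120)² = (-23)² = 529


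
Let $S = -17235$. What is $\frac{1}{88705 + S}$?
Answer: $\frac{1}{71470} \approx 1.3992 \cdot 10^{-5}$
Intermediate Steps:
$\frac{1}{88705 + S} = \frac{1}{88705 - 17235} = \frac{1}{71470}$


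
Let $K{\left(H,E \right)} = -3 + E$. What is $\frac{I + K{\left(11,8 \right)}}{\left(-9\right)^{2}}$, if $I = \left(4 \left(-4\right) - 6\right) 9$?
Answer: $- \frac{193}{81} \approx -2.3827$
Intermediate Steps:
$I = -198$ ($I = \left(-16 - 6\right) 9 = \left(-22\right) 9 = -198$)
$\frac{I + K{\left(11,8 \right)}}{\left(-9\right)^{2}} = \frac{-198 + \left(-3 + 8\right)}{\left(-9\right)^{2}} = \frac{-198 + 5}{81} = \left(-193\right) \frac{1}{81} = - \frac{193}{81}$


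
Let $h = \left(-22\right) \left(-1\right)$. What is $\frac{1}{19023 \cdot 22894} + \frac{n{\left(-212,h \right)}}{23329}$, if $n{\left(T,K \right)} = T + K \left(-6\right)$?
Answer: $- \frac{149816297999}{10160072558898} \approx -0.014746$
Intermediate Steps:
$h = 22$
$n{\left(T,K \right)} = T - 6 K$
$\frac{1}{19023 \cdot 22894} + \frac{n{\left(-212,h \right)}}{23329} = \frac{1}{19023 \cdot 22894} + \frac{-212 - 132}{23329} = \frac{1}{19023} \cdot \frac{1}{22894} + \left(-212 - 132\right) \frac{1}{23329} = \frac{1}{435512562} - \frac{344}{23329} = - \frac{149816297999}{10160072558898}$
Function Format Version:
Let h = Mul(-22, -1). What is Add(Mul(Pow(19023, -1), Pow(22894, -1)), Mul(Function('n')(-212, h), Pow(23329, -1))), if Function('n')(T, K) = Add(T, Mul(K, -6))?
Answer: Rational(-149816297999, 10160072558898) ≈ -0.014746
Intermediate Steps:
h = 22
Function('n')(T, K) = Add(T, Mul(-6, K))
Add(Mul(Pow(19023, -1), Pow(22894, -1)), Mul(Function('n')(-212, h), Pow(23329, -1))) = Add(Mul(Pow(19023, -1), Pow(22894, -1)), Mul(Add(-212, Mul(-6, 22)), Pow(23329, -1))) = Add(Mul(Rational(1, 19023), Rational(1, 22894)), Mul(Add(-212, -132), Rational(1, 23329))) = Add(Rational(1, 435512562), Mul(-344, Rational(1, 23329))) = Add(Rational(1, 435512562), Rational(-344, 23329)) = Rational(-149816297999, 10160072558898)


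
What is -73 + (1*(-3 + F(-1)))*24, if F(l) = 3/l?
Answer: -217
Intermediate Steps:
-73 + (1*(-3 + F(-1)))*24 = -73 + (1*(-3 + 3/(-1)))*24 = -73 + (1*(-3 + 3*(-1)))*24 = -73 + (1*(-3 - 3))*24 = -73 + (1*(-6))*24 = -73 - 6*24 = -73 - 144 = -217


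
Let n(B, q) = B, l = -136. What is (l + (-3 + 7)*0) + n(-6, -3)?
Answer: -142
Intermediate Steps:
(l + (-3 + 7)*0) + n(-6, -3) = (-136 + (-3 + 7)*0) - 6 = (-136 + 4*0) - 6 = (-136 + 0) - 6 = -136 - 6 = -142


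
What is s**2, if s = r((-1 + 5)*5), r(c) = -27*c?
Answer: 291600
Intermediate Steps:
s = -540 (s = -27*(-1 + 5)*5 = -108*5 = -27*20 = -540)
s**2 = (-540)**2 = 291600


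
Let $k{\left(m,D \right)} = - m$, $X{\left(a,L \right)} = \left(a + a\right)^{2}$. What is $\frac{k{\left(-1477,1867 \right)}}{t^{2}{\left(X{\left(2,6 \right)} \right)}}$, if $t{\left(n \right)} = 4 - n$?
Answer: $\frac{1477}{144} \approx 10.257$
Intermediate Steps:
$X{\left(a,L \right)} = 4 a^{2}$ ($X{\left(a,L \right)} = \left(2 a\right)^{2} = 4 a^{2}$)
$\frac{k{\left(-1477,1867 \right)}}{t^{2}{\left(X{\left(2,6 \right)} \right)}} = \frac{\left(-1\right) \left(-1477\right)}{\left(4 - 4 \cdot 2^{2}\right)^{2}} = \frac{1477}{\left(4 - 4 \cdot 4\right)^{2}} = \frac{1477}{\left(4 - 16\right)^{2}} = \frac{1477}{\left(-12\right)^{2}} = \frac{1477}{144}$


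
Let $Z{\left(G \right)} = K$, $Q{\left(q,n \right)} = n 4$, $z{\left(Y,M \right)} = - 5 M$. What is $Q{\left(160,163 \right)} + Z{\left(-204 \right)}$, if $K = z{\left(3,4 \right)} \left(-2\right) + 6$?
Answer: $698$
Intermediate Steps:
$K = 46$ ($K = \left(-5\right) 4 \left(-2\right) + 6 = \left(-20\right) \left(-2\right) + 6 = 40 + 6 = 46$)
$Q{\left(q,n \right)} = 4 n$
$Z{\left(G \right)} = 46$
$Q{\left(160,163 \right)} + Z{\left(-204 \right)} = 4 \cdot 163 + 46 = 652 + 46 = 698$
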